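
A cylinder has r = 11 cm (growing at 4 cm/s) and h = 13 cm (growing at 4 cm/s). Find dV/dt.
1628π cm³/s

V = πr²h
dV/dt = 2πrh·dr/dt + πr²·dh/dt
= 2π(11)(13)(4) + π(11)²(4)
= 1628π cm³/s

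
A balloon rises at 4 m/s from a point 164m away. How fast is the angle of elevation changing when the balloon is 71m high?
0.02054 rad/s

tan(θ) = y/164
sec²(θ) · dθ/dt = (1/164) · dy/dt
dθ/dt = cos²(θ)/164 · 4 = 164/(164² + 71²) · 4
dθ/dt = 0.02054 rad/s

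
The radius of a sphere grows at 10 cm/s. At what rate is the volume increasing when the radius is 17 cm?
11560π cm³/s

V = (4/3)πr³
dV/dt = dV/dr · dr/dt = 4πr² · 10
At r = 17: dV/dt = 11560π cm³/s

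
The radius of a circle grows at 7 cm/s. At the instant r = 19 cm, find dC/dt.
14π cm/s

C = 2πr
dC/dt = 2π · dr/dt = 2π · 7 = 14π cm/s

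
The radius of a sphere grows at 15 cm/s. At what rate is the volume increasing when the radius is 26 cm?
40560π cm³/s

V = (4/3)πr³
dV/dt = dV/dr · dr/dt = 4πr² · 15
At r = 26: dV/dt = 40560π cm³/s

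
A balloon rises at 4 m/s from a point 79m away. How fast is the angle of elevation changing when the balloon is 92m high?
0.021489 rad/s

tan(θ) = y/79
sec²(θ) · dθ/dt = (1/79) · dy/dt
dθ/dt = cos²(θ)/79 · 4 = 79/(79² + 92²) · 4
dθ/dt = 0.021489 rad/s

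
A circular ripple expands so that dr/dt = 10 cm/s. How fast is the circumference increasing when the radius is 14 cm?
20π cm/s

C = 2πr
dC/dt = 2π · dr/dt = 2π · 10 = 20π cm/s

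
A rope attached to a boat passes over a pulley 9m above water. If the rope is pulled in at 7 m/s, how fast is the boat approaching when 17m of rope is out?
119√13/52 ≈ 8.251 m/s

rope² = x² + 9²
x = √(17² - 9²) = 4√13
dx/dt = (rope/x) · d(rope)/dt = (17/(4√13)) · (-7) = -119√13/52 m/s
The boat approaches at 119√13/52 ≈ 8.251 m/s.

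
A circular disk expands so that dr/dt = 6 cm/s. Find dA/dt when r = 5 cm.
60π cm²/s

A = πr²
dA/dt = 2πr · dr/dt = 2π(5)(6) = 60π cm²/s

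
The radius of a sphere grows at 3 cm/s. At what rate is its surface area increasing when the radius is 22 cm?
528π cm²/s

S = 4πr²
dS/dt = dS/dr · dr/dt = 8πr · 3
At r = 22: dS/dt = 528π cm²/s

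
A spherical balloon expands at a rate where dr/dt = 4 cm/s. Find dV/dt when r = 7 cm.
784π cm³/s

V = (4/3)πr³
dV/dt = dV/dr · dr/dt = 4πr² · 4
At r = 7: dV/dt = 784π cm³/s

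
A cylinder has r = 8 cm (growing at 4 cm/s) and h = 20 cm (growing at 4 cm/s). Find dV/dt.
1536π cm³/s

V = πr²h
dV/dt = 2πrh·dr/dt + πr²·dh/dt
= 2π(8)(20)(4) + π(8)²(4)
= 1536π cm³/s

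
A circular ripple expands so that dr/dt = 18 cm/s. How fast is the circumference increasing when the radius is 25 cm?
36π cm/s

C = 2πr
dC/dt = 2π · dr/dt = 2π · 18 = 36π cm/s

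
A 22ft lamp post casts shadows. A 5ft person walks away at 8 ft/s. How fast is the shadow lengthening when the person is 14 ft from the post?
40/17 ft/s

By similar triangles: 22/(x+s) = 5/s
Solving: s = 5x/17
ds/dt = 5/17 · dx/dt = 5/17 · 8 = 40/17 ft/s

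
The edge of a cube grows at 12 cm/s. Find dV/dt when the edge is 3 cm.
324 cm³/s

V = s³
dV/dt = 3s² · ds/dt = 3·3²·12 = 324 cm³/s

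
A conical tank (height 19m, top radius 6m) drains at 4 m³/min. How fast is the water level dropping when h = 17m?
361/(2601π) ≈ 0.04418 m/min

r/h = 6/19, so r = (6/19)h
V = (1/3)πr²h = (1/3)π((6/19)h)²h = (12/361)πh³
dV/dh = (36/361)πh²
dh/dt = (dV/dt)/(dV/dh) = -4/((36/361)π·17²) = -361/(2601π) m/min
The level is dropping at 361/(2601π) ≈ 0.04418 m/min.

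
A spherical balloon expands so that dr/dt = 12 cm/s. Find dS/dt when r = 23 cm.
2208π cm²/s

S = 4πr²
dS/dt = dS/dr · dr/dt = 8πr · 12
At r = 23: dS/dt = 2208π cm²/s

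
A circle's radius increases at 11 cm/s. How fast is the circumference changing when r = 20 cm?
22π cm/s

C = 2πr
dC/dt = 2π · dr/dt = 2π · 11 = 22π cm/s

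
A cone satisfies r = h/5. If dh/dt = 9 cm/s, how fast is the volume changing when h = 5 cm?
9π cm³/s

V = (1/3)π(h/5)²h = πh³/75
dV/dt = πh²/25 · 9
At h = 5: dV/dt = 9π cm³/s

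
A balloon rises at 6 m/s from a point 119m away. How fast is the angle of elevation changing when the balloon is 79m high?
0.034997 rad/s

tan(θ) = y/119
sec²(θ) · dθ/dt = (1/119) · dy/dt
dθ/dt = cos²(θ)/119 · 6 = 119/(119² + 79²) · 6
dθ/dt = 0.034997 rad/s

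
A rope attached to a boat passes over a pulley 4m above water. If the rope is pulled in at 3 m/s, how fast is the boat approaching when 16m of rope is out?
4√15/5 ≈ 3.098 m/s

rope² = x² + 4²
x = √(16² - 4²) = 4√15
dx/dt = (rope/x) · d(rope)/dt = (16/(4√15)) · (-3) = -4√15/5 m/s
The boat approaches at 4√15/5 ≈ 3.098 m/s.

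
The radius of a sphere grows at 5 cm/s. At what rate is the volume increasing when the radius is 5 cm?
500π cm³/s

V = (4/3)πr³
dV/dt = dV/dr · dr/dt = 4πr² · 5
At r = 5: dV/dt = 500π cm³/s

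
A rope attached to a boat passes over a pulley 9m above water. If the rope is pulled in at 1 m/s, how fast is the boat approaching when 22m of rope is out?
22√403/403 ≈ 1.096 m/s

rope² = x² + 9²
x = √(22² - 9²) = √403
dx/dt = (rope/x) · d(rope)/dt = (22/√403) · (-1) = -22√403/403 m/s
The boat approaches at 22√403/403 ≈ 1.096 m/s.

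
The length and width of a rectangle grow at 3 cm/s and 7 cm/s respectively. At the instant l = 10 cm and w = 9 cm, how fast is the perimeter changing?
20 cm/s

P = 2(l + w)
dP/dt = 2(dl/dt + dw/dt) = 2(3 + 7) = 20 cm/s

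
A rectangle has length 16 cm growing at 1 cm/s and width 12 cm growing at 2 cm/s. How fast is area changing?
44 cm²/s

A = lw
dA/dt = w·dl/dt + l·dw/dt = 12·1 + 16·2 = 44 cm²/s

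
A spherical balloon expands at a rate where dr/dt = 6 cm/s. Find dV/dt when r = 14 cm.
4704π cm³/s

V = (4/3)πr³
dV/dt = dV/dr · dr/dt = 4πr² · 6
At r = 14: dV/dt = 4704π cm³/s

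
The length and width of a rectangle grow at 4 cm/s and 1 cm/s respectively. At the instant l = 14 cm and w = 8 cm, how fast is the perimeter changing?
10 cm/s

P = 2(l + w)
dP/dt = 2(dl/dt + dw/dt) = 2(4 + 1) = 10 cm/s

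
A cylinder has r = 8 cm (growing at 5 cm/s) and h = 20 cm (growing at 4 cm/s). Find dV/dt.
1856π cm³/s

V = πr²h
dV/dt = 2πrh·dr/dt + πr²·dh/dt
= 2π(8)(20)(5) + π(8)²(4)
= 1856π cm³/s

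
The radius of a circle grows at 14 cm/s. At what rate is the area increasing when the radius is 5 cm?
140π cm²/s

A = πr²
dA/dt = 2πr · dr/dt = 2π(5)(14) = 140π cm²/s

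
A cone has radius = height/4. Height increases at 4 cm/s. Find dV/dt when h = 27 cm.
729π/4 cm³/s

V = (1/3)π(h/4)²h = πh³/48
dV/dt = πh²/16 · 4
At h = 27: dV/dt = 729π/4 cm³/s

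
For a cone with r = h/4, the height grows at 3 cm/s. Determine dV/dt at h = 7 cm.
147π/16 cm³/s

V = (1/3)π(h/4)²h = πh³/48
dV/dt = πh²/16 · 3
At h = 7: dV/dt = 147π/16 cm³/s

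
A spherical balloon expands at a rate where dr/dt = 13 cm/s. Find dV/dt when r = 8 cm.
3328π cm³/s

V = (4/3)πr³
dV/dt = dV/dr · dr/dt = 4πr² · 13
At r = 8: dV/dt = 3328π cm³/s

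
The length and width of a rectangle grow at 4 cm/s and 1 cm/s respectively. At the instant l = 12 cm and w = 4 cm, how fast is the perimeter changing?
10 cm/s

P = 2(l + w)
dP/dt = 2(dl/dt + dw/dt) = 2(4 + 1) = 10 cm/s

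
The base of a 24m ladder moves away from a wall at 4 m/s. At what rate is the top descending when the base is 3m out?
4√7/21 ≈ 0.504 m/s

x² + y² = 24²
2x·dx/dt + 2y·dy/dt = 0
dy/dt = -x/y · dx/dt = -3/(9√7) · 4 = -4√7/21 m/s
The top is descending at 4√7/21 ≈ 0.504 m/s.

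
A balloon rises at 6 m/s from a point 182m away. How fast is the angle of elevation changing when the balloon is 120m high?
0.022978 rad/s

tan(θ) = y/182
sec²(θ) · dθ/dt = (1/182) · dy/dt
dθ/dt = cos²(θ)/182 · 6 = 182/(182² + 120²) · 6
dθ/dt = 0.022978 rad/s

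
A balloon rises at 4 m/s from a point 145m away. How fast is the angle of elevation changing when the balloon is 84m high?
0.020655 rad/s

tan(θ) = y/145
sec²(θ) · dθ/dt = (1/145) · dy/dt
dθ/dt = cos²(θ)/145 · 4 = 145/(145² + 84²) · 4
dθ/dt = 0.020655 rad/s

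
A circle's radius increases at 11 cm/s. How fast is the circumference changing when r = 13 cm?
22π cm/s

C = 2πr
dC/dt = 2π · dr/dt = 2π · 11 = 22π cm/s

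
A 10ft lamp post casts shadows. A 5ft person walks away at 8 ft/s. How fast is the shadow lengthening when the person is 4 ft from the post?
8 ft/s

By similar triangles: 10/(x+s) = 5/s
Solving: s = 5x/5
ds/dt = 5/5 · dx/dt = 1 · 8 = 8 ft/s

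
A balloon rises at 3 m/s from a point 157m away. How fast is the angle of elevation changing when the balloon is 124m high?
0.011768 rad/s

tan(θ) = y/157
sec²(θ) · dθ/dt = (1/157) · dy/dt
dθ/dt = cos²(θ)/157 · 3 = 157/(157² + 124²) · 3
dθ/dt = 0.011768 rad/s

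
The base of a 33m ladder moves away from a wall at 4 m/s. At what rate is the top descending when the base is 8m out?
32√41/205 ≈ 0.9995 m/s

x² + y² = 33²
2x·dx/dt + 2y·dy/dt = 0
dy/dt = -x/y · dx/dt = -8/(5√41) · 4 = -32√41/205 m/s
The top is descending at 32√41/205 ≈ 0.9995 m/s.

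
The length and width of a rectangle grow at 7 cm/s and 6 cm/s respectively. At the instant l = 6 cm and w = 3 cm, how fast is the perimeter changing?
26 cm/s

P = 2(l + w)
dP/dt = 2(dl/dt + dw/dt) = 2(7 + 6) = 26 cm/s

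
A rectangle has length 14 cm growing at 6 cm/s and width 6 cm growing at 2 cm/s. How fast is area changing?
64 cm²/s

A = lw
dA/dt = w·dl/dt + l·dw/dt = 6·6 + 14·2 = 64 cm²/s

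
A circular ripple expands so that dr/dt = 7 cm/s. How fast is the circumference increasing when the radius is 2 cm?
14π cm/s

C = 2πr
dC/dt = 2π · dr/dt = 2π · 7 = 14π cm/s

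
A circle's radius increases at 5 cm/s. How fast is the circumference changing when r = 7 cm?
10π cm/s

C = 2πr
dC/dt = 2π · dr/dt = 2π · 5 = 10π cm/s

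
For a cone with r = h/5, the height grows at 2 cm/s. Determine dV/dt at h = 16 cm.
512π/25 cm³/s

V = (1/3)π(h/5)²h = πh³/75
dV/dt = πh²/25 · 2
At h = 16: dV/dt = 512π/25 cm³/s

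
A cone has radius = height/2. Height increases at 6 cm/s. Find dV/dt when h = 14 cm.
294π cm³/s

V = (1/3)π(h/2)²h = πh³/12
dV/dt = πh²/4 · 6
At h = 14: dV/dt = 294π cm³/s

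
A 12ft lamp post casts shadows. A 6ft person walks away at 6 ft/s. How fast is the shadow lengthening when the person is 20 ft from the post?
6 ft/s

By similar triangles: 12/(x+s) = 6/s
Solving: s = 6x/6
ds/dt = 6/6 · dx/dt = 1 · 6 = 6 ft/s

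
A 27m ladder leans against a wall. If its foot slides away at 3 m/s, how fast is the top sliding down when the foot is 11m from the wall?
33√38/152 ≈ 1.338 m/s

x² + y² = 27²
2x·dx/dt + 2y·dy/dt = 0
dy/dt = -x/y · dx/dt = -11/(4√38) · 3 = -33√38/152 m/s
The top is descending at 33√38/152 ≈ 1.338 m/s.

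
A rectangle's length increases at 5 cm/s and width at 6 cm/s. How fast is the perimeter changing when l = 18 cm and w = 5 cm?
22 cm/s

P = 2(l + w)
dP/dt = 2(dl/dt + dw/dt) = 2(5 + 6) = 22 cm/s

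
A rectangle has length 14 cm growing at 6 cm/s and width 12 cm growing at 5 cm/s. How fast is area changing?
142 cm²/s

A = lw
dA/dt = w·dl/dt + l·dw/dt = 12·6 + 14·5 = 142 cm²/s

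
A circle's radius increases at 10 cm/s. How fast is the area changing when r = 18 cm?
360π cm²/s

A = πr²
dA/dt = 2πr · dr/dt = 2π(18)(10) = 360π cm²/s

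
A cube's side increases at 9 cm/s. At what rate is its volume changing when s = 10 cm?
2700 cm³/s

V = s³
dV/dt = 3s² · ds/dt = 3·10²·9 = 2700 cm³/s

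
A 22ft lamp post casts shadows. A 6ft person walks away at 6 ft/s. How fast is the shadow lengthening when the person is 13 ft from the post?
9/4 ft/s

By similar triangles: 22/(x+s) = 6/s
Solving: s = 6x/16
ds/dt = 6/16 · dx/dt = 3/8 · 6 = 9/4 ft/s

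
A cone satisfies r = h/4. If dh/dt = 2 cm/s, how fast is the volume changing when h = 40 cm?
200π cm³/s

V = (1/3)π(h/4)²h = πh³/48
dV/dt = πh²/16 · 2
At h = 40: dV/dt = 200π cm³/s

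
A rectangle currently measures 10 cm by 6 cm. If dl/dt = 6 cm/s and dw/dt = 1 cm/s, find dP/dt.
14 cm/s

P = 2(l + w)
dP/dt = 2(dl/dt + dw/dt) = 2(6 + 1) = 14 cm/s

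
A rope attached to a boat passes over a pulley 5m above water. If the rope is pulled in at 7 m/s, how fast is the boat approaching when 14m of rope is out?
98√19/57 ≈ 7.494 m/s

rope² = x² + 5²
x = √(14² - 5²) = 3√19
dx/dt = (rope/x) · d(rope)/dt = (14/(3√19)) · (-7) = -98√19/57 m/s
The boat approaches at 98√19/57 ≈ 7.494 m/s.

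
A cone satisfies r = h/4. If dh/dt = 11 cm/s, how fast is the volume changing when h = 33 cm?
11979π/16 cm³/s

V = (1/3)π(h/4)²h = πh³/48
dV/dt = πh²/16 · 11
At h = 33: dV/dt = 11979π/16 cm³/s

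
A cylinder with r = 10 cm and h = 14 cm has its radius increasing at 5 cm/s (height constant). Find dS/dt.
340π cm²/s

S = 2πrh + 2πr² (lateral + bases)
dS/dt = (2πh + 4πr)·dr/dt = (2π·14 + 4π·10)·5
= 340π cm²/s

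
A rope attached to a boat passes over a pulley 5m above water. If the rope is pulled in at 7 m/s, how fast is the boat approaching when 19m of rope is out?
19√21/12 ≈ 7.256 m/s

rope² = x² + 5²
x = √(19² - 5²) = 4√21
dx/dt = (rope/x) · d(rope)/dt = (19/(4√21)) · (-7) = -19√21/12 m/s
The boat approaches at 19√21/12 ≈ 7.256 m/s.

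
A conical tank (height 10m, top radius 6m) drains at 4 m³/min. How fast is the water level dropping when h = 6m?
25/(81π) ≈ 0.09824 m/min

r/h = 6/10, so r = (3/5)h
V = (1/3)πr²h = (1/3)π((3/5)h)²h = (3/25)πh³
dV/dh = (9/25)πh²
dh/dt = (dV/dt)/(dV/dh) = -4/((9/25)π·6²) = -25/(81π) m/min
The level is dropping at 25/(81π) ≈ 0.09824 m/min.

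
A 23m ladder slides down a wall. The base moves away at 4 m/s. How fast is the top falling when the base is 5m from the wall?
5√14/21 ≈ 0.8909 m/s

x² + y² = 23²
2x·dx/dt + 2y·dy/dt = 0
dy/dt = -x/y · dx/dt = -5/(6√14) · 4 = -5√14/21 m/s
The top is descending at 5√14/21 ≈ 0.8909 m/s.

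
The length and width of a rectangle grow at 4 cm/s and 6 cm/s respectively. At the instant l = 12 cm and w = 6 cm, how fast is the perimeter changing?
20 cm/s

P = 2(l + w)
dP/dt = 2(dl/dt + dw/dt) = 2(4 + 6) = 20 cm/s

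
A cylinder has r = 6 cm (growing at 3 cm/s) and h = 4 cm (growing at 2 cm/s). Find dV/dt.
216π cm³/s

V = πr²h
dV/dt = 2πrh·dr/dt + πr²·dh/dt
= 2π(6)(4)(3) + π(6)²(2)
= 216π cm³/s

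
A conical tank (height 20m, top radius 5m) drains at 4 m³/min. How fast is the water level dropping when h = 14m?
16/(49π) ≈ 0.1039 m/min

r/h = 5/20, so r = (1/4)h
V = (1/3)πr²h = (1/3)π((1/4)h)²h = (1/48)πh³
dV/dh = (1/16)πh²
dh/dt = (dV/dt)/(dV/dh) = -4/((1/16)π·14²) = -16/(49π) m/min
The level is dropping at 16/(49π) ≈ 0.1039 m/min.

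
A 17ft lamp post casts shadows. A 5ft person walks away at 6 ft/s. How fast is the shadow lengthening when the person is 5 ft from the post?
5/2 ft/s

By similar triangles: 17/(x+s) = 5/s
Solving: s = 5x/12
ds/dt = 5/12 · dx/dt = 5/12 · 6 = 5/2 ft/s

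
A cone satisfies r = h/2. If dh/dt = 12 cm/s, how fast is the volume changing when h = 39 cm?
4563π cm³/s

V = (1/3)π(h/2)²h = πh³/12
dV/dt = πh²/4 · 12
At h = 39: dV/dt = 4563π cm³/s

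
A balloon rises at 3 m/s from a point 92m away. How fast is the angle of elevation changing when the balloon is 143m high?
0.009546 rad/s

tan(θ) = y/92
sec²(θ) · dθ/dt = (1/92) · dy/dt
dθ/dt = cos²(θ)/92 · 3 = 92/(92² + 143²) · 3
dθ/dt = 0.009546 rad/s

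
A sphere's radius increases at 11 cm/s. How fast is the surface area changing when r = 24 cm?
2112π cm²/s

S = 4πr²
dS/dt = dS/dr · dr/dt = 8πr · 11
At r = 24: dS/dt = 2112π cm²/s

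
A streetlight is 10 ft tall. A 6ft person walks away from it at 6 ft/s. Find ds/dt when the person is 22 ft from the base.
9 ft/s

By similar triangles: 10/(x+s) = 6/s
Solving: s = 6x/4
ds/dt = 6/4 · dx/dt = 3/2 · 6 = 9 ft/s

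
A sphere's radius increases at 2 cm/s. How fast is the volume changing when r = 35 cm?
9800π cm³/s

V = (4/3)πr³
dV/dt = dV/dr · dr/dt = 4πr² · 2
At r = 35: dV/dt = 9800π cm³/s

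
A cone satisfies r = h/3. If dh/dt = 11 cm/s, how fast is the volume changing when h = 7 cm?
539π/9 cm³/s

V = (1/3)π(h/3)²h = πh³/27
dV/dt = πh²/9 · 11
At h = 7: dV/dt = 539π/9 cm³/s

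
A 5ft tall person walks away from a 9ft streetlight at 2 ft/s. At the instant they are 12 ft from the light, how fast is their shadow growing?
5/2 ft/s

By similar triangles: 9/(x+s) = 5/s
Solving: s = 5x/4
ds/dt = 5/4 · dx/dt = 5/4 · 2 = 5/2 ft/s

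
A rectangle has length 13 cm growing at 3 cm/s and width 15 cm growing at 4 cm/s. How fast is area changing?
97 cm²/s

A = lw
dA/dt = w·dl/dt + l·dw/dt = 15·3 + 13·4 = 97 cm²/s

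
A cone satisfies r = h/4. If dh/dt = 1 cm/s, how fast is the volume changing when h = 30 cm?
225π/4 cm³/s

V = (1/3)π(h/4)²h = πh³/48
dV/dt = πh²/16 · 1
At h = 30: dV/dt = 225π/4 cm³/s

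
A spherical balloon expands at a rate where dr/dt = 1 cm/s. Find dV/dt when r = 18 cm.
1296π cm³/s

V = (4/3)πr³
dV/dt = dV/dr · dr/dt = 4πr² · 1
At r = 18: dV/dt = 1296π cm³/s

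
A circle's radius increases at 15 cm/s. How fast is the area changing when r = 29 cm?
870π cm²/s

A = πr²
dA/dt = 2πr · dr/dt = 2π(29)(15) = 870π cm²/s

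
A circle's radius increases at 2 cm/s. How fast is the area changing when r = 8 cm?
32π cm²/s

A = πr²
dA/dt = 2πr · dr/dt = 2π(8)(2) = 32π cm²/s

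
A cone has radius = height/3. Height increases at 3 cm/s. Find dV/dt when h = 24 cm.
192π cm³/s

V = (1/3)π(h/3)²h = πh³/27
dV/dt = πh²/9 · 3
At h = 24: dV/dt = 192π cm³/s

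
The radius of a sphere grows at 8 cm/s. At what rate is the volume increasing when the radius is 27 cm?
23328π cm³/s

V = (4/3)πr³
dV/dt = dV/dr · dr/dt = 4πr² · 8
At r = 27: dV/dt = 23328π cm³/s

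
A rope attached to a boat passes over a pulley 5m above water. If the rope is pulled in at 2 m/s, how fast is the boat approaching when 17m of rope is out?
17√66/66 ≈ 2.093 m/s

rope² = x² + 5²
x = √(17² - 5²) = 2√66
dx/dt = (rope/x) · d(rope)/dt = (17/(2√66)) · (-2) = -17√66/66 m/s
The boat approaches at 17√66/66 ≈ 2.093 m/s.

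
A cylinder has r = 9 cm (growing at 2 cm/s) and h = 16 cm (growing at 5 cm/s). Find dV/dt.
981π cm³/s

V = πr²h
dV/dt = 2πrh·dr/dt + πr²·dh/dt
= 2π(9)(16)(2) + π(9)²(5)
= 981π cm³/s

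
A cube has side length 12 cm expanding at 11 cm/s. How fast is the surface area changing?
1584 cm²/s

A = 6s²
dA/dt = 12s · ds/dt = 12·12·11 = 1584 cm²/s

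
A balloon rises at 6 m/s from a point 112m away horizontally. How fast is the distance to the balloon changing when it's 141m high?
846√1297/6485 ≈ 4.698 m/s

z² = 112² + y²
z = √(112² + 141²) = 5√1297
dz/dt = y/z · dy/dt = 141/(5√1297) · 6 = 846√1297/6485 ≈ 4.698 m/s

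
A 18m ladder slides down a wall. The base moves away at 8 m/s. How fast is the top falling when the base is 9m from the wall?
8√3/3 ≈ 4.619 m/s

x² + y² = 18²
2x·dx/dt + 2y·dy/dt = 0
dy/dt = -x/y · dx/dt = -9/(9√3) · 8 = -8√3/3 m/s
The top is descending at 8√3/3 ≈ 4.619 m/s.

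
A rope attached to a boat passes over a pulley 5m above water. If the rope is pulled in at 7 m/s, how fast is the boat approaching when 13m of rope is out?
91/12 ≈ 7.583 m/s

rope² = x² + 5²
x = √(13² - 5²) = 12
dx/dt = (rope/x) · d(rope)/dt = (13/12) · (-7) = -91/12 m/s
The boat approaches at 91/12 ≈ 7.583 m/s.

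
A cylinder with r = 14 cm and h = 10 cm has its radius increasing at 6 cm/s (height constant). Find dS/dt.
456π cm²/s

S = 2πrh + 2πr² (lateral + bases)
dS/dt = (2πh + 4πr)·dr/dt = (2π·10 + 4π·14)·6
= 456π cm²/s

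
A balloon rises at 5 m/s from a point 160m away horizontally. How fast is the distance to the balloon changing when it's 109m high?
545√37481/37481 ≈ 2.815 m/s

z² = 160² + y²
z = √(160² + 109²) = √37481
dz/dt = y/z · dy/dt = 109/√37481 · 5 = 545√37481/37481 ≈ 2.815 m/s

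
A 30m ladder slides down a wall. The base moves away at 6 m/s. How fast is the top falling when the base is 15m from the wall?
2√3 ≈ 3.464 m/s

x² + y² = 30²
2x·dx/dt + 2y·dy/dt = 0
dy/dt = -x/y · dx/dt = -15/(15√3) · 6 = -2√3 m/s
The top is descending at 2√3 ≈ 3.464 m/s.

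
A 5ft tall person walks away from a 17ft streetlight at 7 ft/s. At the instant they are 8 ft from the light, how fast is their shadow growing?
35/12 ft/s

By similar triangles: 17/(x+s) = 5/s
Solving: s = 5x/12
ds/dt = 5/12 · dx/dt = 5/12 · 7 = 35/12 ft/s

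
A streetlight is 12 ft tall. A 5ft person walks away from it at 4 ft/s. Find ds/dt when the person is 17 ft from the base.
20/7 ft/s

By similar triangles: 12/(x+s) = 5/s
Solving: s = 5x/7
ds/dt = 5/7 · dx/dt = 5/7 · 4 = 20/7 ft/s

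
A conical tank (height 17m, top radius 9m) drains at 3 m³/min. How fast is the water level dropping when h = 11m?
289/(3267π) ≈ 0.02816 m/min

r/h = 9/17, so r = (9/17)h
V = (1/3)πr²h = (1/3)π((9/17)h)²h = (27/289)πh³
dV/dh = (81/289)πh²
dh/dt = (dV/dt)/(dV/dh) = -3/((81/289)π·11²) = -289/(3267π) m/min
The level is dropping at 289/(3267π) ≈ 0.02816 m/min.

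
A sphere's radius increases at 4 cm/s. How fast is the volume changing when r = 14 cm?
3136π cm³/s

V = (4/3)πr³
dV/dt = dV/dr · dr/dt = 4πr² · 4
At r = 14: dV/dt = 3136π cm³/s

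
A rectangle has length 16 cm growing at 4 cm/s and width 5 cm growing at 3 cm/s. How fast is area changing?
68 cm²/s

A = lw
dA/dt = w·dl/dt + l·dw/dt = 5·4 + 16·3 = 68 cm²/s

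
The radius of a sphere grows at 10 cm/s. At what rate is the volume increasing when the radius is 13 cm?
6760π cm³/s

V = (4/3)πr³
dV/dt = dV/dr · dr/dt = 4πr² · 10
At r = 13: dV/dt = 6760π cm³/s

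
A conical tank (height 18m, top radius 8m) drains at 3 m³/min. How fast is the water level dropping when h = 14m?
243/(3136π) ≈ 0.02466 m/min

r/h = 8/18, so r = (4/9)h
V = (1/3)πr²h = (1/3)π((4/9)h)²h = (16/243)πh³
dV/dh = (16/81)πh²
dh/dt = (dV/dt)/(dV/dh) = -3/((16/81)π·14²) = -243/(3136π) m/min
The level is dropping at 243/(3136π) ≈ 0.02466 m/min.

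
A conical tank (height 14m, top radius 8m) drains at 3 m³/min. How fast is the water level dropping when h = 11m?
147/(1936π) ≈ 0.02417 m/min

r/h = 8/14, so r = (4/7)h
V = (1/3)πr²h = (1/3)π((4/7)h)²h = (16/147)πh³
dV/dh = (16/49)πh²
dh/dt = (dV/dt)/(dV/dh) = -3/((16/49)π·11²) = -147/(1936π) m/min
The level is dropping at 147/(1936π) ≈ 0.02417 m/min.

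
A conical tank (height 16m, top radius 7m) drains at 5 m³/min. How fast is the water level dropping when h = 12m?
80/(441π) ≈ 0.05774 m/min

r/h = 7/16, so r = (7/16)h
V = (1/3)πr²h = (1/3)π((7/16)h)²h = (49/768)πh³
dV/dh = (49/256)πh²
dh/dt = (dV/dt)/(dV/dh) = -5/((49/256)π·12²) = -80/(441π) m/min
The level is dropping at 80/(441π) ≈ 0.05774 m/min.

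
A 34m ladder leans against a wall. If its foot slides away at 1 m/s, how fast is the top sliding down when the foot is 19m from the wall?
19√795/795 ≈ 0.6739 m/s

x² + y² = 34²
2x·dx/dt + 2y·dy/dt = 0
dy/dt = -x/y · dx/dt = -19/√795 · 1 = -19√795/795 m/s
The top is descending at 19√795/795 ≈ 0.6739 m/s.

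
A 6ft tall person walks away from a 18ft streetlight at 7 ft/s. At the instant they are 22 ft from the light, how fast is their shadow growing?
7/2 ft/s

By similar triangles: 18/(x+s) = 6/s
Solving: s = 6x/12
ds/dt = 6/12 · dx/dt = 1/2 · 7 = 7/2 ft/s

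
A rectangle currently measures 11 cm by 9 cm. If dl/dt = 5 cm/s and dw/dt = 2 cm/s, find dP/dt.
14 cm/s

P = 2(l + w)
dP/dt = 2(dl/dt + dw/dt) = 2(5 + 2) = 14 cm/s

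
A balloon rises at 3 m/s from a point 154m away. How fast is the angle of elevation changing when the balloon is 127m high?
0.011595 rad/s

tan(θ) = y/154
sec²(θ) · dθ/dt = (1/154) · dy/dt
dθ/dt = cos²(θ)/154 · 3 = 154/(154² + 127²) · 3
dθ/dt = 0.011595 rad/s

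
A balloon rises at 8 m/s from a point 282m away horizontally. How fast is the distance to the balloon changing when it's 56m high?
224√20665/20665 ≈ 1.558 m/s

z² = 282² + y²
z = √(282² + 56²) = 2√20665
dz/dt = y/z · dy/dt = 56/(2√20665) · 8 = 224√20665/20665 ≈ 1.558 m/s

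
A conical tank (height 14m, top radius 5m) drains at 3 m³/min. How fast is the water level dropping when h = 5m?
588/(625π) ≈ 0.2995 m/min

r/h = 5/14, so r = (5/14)h
V = (1/3)πr²h = (1/3)π((5/14)h)²h = (25/588)πh³
dV/dh = (25/196)πh²
dh/dt = (dV/dt)/(dV/dh) = -3/((25/196)π·5²) = -588/(625π) m/min
The level is dropping at 588/(625π) ≈ 0.2995 m/min.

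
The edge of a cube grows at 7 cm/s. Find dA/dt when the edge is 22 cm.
1848 cm²/s

A = 6s²
dA/dt = 12s · ds/dt = 12·22·7 = 1848 cm²/s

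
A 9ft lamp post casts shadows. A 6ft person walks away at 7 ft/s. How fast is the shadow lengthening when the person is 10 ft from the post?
14 ft/s

By similar triangles: 9/(x+s) = 6/s
Solving: s = 6x/3
ds/dt = 6/3 · dx/dt = 2 · 7 = 14 ft/s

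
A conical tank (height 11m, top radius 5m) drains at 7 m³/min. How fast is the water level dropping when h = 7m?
121/(175π) ≈ 0.2201 m/min

r/h = 5/11, so r = (5/11)h
V = (1/3)πr²h = (1/3)π((5/11)h)²h = (25/363)πh³
dV/dh = (25/121)πh²
dh/dt = (dV/dt)/(dV/dh) = -7/((25/121)π·7²) = -121/(175π) m/min
The level is dropping at 121/(175π) ≈ 0.2201 m/min.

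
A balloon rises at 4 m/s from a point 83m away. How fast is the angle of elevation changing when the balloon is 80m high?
0.024983 rad/s

tan(θ) = y/83
sec²(θ) · dθ/dt = (1/83) · dy/dt
dθ/dt = cos²(θ)/83 · 4 = 83/(83² + 80²) · 4
dθ/dt = 0.024983 rad/s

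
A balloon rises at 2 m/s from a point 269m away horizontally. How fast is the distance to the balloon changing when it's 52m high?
104√75065/75065 ≈ 0.3796 m/s

z² = 269² + y²
z = √(269² + 52²) = √75065
dz/dt = y/z · dy/dt = 52/√75065 · 2 = 104√75065/75065 ≈ 0.3796 m/s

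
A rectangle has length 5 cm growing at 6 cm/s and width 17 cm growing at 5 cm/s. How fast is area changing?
127 cm²/s

A = lw
dA/dt = w·dl/dt + l·dw/dt = 17·6 + 5·5 = 127 cm²/s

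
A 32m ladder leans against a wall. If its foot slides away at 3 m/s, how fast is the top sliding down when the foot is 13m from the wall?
13√95/95 ≈ 1.334 m/s

x² + y² = 32²
2x·dx/dt + 2y·dy/dt = 0
dy/dt = -x/y · dx/dt = -13/(3√95) · 3 = -13√95/95 m/s
The top is descending at 13√95/95 ≈ 1.334 m/s.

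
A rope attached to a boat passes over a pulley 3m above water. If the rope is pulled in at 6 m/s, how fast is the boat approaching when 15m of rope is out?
5√6/2 ≈ 6.124 m/s

rope² = x² + 3²
x = √(15² - 3²) = 6√6
dx/dt = (rope/x) · d(rope)/dt = (15/(6√6)) · (-6) = -5√6/2 m/s
The boat approaches at 5√6/2 ≈ 6.124 m/s.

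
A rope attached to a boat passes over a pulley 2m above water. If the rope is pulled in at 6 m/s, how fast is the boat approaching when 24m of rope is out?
72√143/143 ≈ 6.021 m/s

rope² = x² + 2²
x = √(24² - 2²) = 2√143
dx/dt = (rope/x) · d(rope)/dt = (24/(2√143)) · (-6) = -72√143/143 m/s
The boat approaches at 72√143/143 ≈ 6.021 m/s.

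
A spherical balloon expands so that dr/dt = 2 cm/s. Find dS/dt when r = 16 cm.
256π cm²/s

S = 4πr²
dS/dt = dS/dr · dr/dt = 8πr · 2
At r = 16: dS/dt = 256π cm²/s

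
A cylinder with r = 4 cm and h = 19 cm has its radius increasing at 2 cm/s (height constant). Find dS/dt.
108π cm²/s

S = 2πrh + 2πr² (lateral + bases)
dS/dt = (2πh + 4πr)·dr/dt = (2π·19 + 4π·4)·2
= 108π cm²/s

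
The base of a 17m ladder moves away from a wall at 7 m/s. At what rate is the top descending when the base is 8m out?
56/15 ≈ 3.733 m/s

x² + y² = 17²
2x·dx/dt + 2y·dy/dt = 0
dy/dt = -x/y · dx/dt = -8/15 · 7 = -56/15 m/s
The top is descending at 56/15 ≈ 3.733 m/s.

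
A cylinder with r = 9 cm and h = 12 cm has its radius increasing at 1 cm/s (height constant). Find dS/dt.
60π cm²/s

S = 2πrh + 2πr² (lateral + bases)
dS/dt = (2πh + 4πr)·dr/dt = (2π·12 + 4π·9)·1
= 60π cm²/s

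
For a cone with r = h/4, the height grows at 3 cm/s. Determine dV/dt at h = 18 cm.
243π/4 cm³/s

V = (1/3)π(h/4)²h = πh³/48
dV/dt = πh²/16 · 3
At h = 18: dV/dt = 243π/4 cm³/s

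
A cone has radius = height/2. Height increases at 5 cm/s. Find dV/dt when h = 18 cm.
405π cm³/s

V = (1/3)π(h/2)²h = πh³/12
dV/dt = πh²/4 · 5
At h = 18: dV/dt = 405π cm³/s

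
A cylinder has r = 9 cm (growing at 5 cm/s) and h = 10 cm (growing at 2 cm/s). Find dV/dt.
1062π cm³/s

V = πr²h
dV/dt = 2πrh·dr/dt + πr²·dh/dt
= 2π(9)(10)(5) + π(9)²(2)
= 1062π cm³/s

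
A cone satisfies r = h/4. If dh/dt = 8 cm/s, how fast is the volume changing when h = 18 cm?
162π cm³/s

V = (1/3)π(h/4)²h = πh³/48
dV/dt = πh²/16 · 8
At h = 18: dV/dt = 162π cm³/s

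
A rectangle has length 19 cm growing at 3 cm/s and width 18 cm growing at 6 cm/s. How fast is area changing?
168 cm²/s

A = lw
dA/dt = w·dl/dt + l·dw/dt = 18·3 + 19·6 = 168 cm²/s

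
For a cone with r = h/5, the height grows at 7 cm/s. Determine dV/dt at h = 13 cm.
1183π/25 cm³/s

V = (1/3)π(h/5)²h = πh³/75
dV/dt = πh²/25 · 7
At h = 13: dV/dt = 1183π/25 cm³/s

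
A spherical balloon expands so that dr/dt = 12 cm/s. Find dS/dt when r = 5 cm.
480π cm²/s

S = 4πr²
dS/dt = dS/dr · dr/dt = 8πr · 12
At r = 5: dS/dt = 480π cm²/s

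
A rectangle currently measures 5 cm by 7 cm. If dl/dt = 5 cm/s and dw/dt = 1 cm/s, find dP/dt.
12 cm/s

P = 2(l + w)
dP/dt = 2(dl/dt + dw/dt) = 2(5 + 1) = 12 cm/s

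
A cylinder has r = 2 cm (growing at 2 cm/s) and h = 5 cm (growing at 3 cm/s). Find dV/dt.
52π cm³/s

V = πr²h
dV/dt = 2πrh·dr/dt + πr²·dh/dt
= 2π(2)(5)(2) + π(2)²(3)
= 52π cm³/s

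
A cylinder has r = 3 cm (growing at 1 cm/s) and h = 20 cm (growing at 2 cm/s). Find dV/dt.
138π cm³/s

V = πr²h
dV/dt = 2πrh·dr/dt + πr²·dh/dt
= 2π(3)(20)(1) + π(3)²(2)
= 138π cm³/s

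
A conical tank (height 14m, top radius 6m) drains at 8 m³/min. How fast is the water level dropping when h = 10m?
98/(225π) ≈ 0.1386 m/min

r/h = 6/14, so r = (3/7)h
V = (1/3)πr²h = (1/3)π((3/7)h)²h = (3/49)πh³
dV/dh = (9/49)πh²
dh/dt = (dV/dt)/(dV/dh) = -8/((9/49)π·10²) = -98/(225π) m/min
The level is dropping at 98/(225π) ≈ 0.1386 m/min.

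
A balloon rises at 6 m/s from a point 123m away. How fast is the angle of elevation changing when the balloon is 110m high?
0.027103 rad/s

tan(θ) = y/123
sec²(θ) · dθ/dt = (1/123) · dy/dt
dθ/dt = cos²(θ)/123 · 6 = 123/(123² + 110²) · 6
dθ/dt = 0.027103 rad/s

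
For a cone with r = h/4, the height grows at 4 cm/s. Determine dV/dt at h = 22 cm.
121π cm³/s

V = (1/3)π(h/4)²h = πh³/48
dV/dt = πh²/16 · 4
At h = 22: dV/dt = 121π cm³/s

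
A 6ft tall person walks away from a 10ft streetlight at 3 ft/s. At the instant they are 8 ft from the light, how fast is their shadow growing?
9/2 ft/s

By similar triangles: 10/(x+s) = 6/s
Solving: s = 6x/4
ds/dt = 6/4 · dx/dt = 3/2 · 3 = 9/2 ft/s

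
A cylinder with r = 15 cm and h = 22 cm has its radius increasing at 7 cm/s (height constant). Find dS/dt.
728π cm²/s

S = 2πrh + 2πr² (lateral + bases)
dS/dt = (2πh + 4πr)·dr/dt = (2π·22 + 4π·15)·7
= 728π cm²/s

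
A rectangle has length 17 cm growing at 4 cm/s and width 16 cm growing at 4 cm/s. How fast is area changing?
132 cm²/s

A = lw
dA/dt = w·dl/dt + l·dw/dt = 16·4 + 17·4 = 132 cm²/s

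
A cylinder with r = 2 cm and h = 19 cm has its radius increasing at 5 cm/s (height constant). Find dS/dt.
230π cm²/s

S = 2πrh + 2πr² (lateral + bases)
dS/dt = (2πh + 4πr)·dr/dt = (2π·19 + 4π·2)·5
= 230π cm²/s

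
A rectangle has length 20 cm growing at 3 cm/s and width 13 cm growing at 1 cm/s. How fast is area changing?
59 cm²/s

A = lw
dA/dt = w·dl/dt + l·dw/dt = 13·3 + 20·1 = 59 cm²/s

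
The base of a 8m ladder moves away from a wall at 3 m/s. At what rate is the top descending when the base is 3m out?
9√55/55 ≈ 1.214 m/s

x² + y² = 8²
2x·dx/dt + 2y·dy/dt = 0
dy/dt = -x/y · dx/dt = -3/√55 · 3 = -9√55/55 m/s
The top is descending at 9√55/55 ≈ 1.214 m/s.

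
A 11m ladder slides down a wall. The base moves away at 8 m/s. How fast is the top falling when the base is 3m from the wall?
6√7/7 ≈ 2.268 m/s

x² + y² = 11²
2x·dx/dt + 2y·dy/dt = 0
dy/dt = -x/y · dx/dt = -3/(4√7) · 8 = -6√7/7 m/s
The top is descending at 6√7/7 ≈ 2.268 m/s.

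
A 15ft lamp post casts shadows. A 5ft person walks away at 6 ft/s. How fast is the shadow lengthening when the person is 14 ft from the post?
3 ft/s

By similar triangles: 15/(x+s) = 5/s
Solving: s = 5x/10
ds/dt = 5/10 · dx/dt = 1/2 · 6 = 3 ft/s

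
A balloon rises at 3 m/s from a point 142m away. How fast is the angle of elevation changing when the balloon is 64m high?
0.01756 rad/s

tan(θ) = y/142
sec²(θ) · dθ/dt = (1/142) · dy/dt
dθ/dt = cos²(θ)/142 · 3 = 142/(142² + 64²) · 3
dθ/dt = 0.01756 rad/s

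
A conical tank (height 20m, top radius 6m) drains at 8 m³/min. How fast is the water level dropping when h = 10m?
8/(9π) ≈ 0.2829 m/min

r/h = 6/20, so r = (3/10)h
V = (1/3)πr²h = (1/3)π((3/10)h)²h = (3/100)πh³
dV/dh = (9/100)πh²
dh/dt = (dV/dt)/(dV/dh) = -8/((9/100)π·10²) = -8/(9π) m/min
The level is dropping at 8/(9π) ≈ 0.2829 m/min.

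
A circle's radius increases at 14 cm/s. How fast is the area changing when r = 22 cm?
616π cm²/s

A = πr²
dA/dt = 2πr · dr/dt = 2π(22)(14) = 616π cm²/s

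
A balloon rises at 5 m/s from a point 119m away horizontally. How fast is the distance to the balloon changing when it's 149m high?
745√36362/36362 ≈ 3.907 m/s

z² = 119² + y²
z = √(119² + 149²) = √36362
dz/dt = y/z · dy/dt = 149/√36362 · 5 = 745√36362/36362 ≈ 3.907 m/s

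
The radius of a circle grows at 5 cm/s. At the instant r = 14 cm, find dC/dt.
10π cm/s

C = 2πr
dC/dt = 2π · dr/dt = 2π · 5 = 10π cm/s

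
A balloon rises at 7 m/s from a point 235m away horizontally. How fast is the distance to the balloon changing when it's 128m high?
896√71609/71609 ≈ 3.348 m/s

z² = 235² + y²
z = √(235² + 128²) = √71609
dz/dt = y/z · dy/dt = 128/√71609 · 7 = 896√71609/71609 ≈ 3.348 m/s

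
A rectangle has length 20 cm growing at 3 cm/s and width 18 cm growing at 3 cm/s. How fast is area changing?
114 cm²/s

A = lw
dA/dt = w·dl/dt + l·dw/dt = 18·3 + 20·3 = 114 cm²/s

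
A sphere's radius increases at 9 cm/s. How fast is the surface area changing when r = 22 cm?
1584π cm²/s

S = 4πr²
dS/dt = dS/dr · dr/dt = 8πr · 9
At r = 22: dS/dt = 1584π cm²/s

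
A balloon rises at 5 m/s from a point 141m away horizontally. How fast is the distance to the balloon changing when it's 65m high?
325√24106/24106 ≈ 2.093 m/s

z² = 141² + y²
z = √(141² + 65²) = √24106
dz/dt = y/z · dy/dt = 65/√24106 · 5 = 325√24106/24106 ≈ 2.093 m/s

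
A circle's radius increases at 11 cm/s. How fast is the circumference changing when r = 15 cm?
22π cm/s

C = 2πr
dC/dt = 2π · dr/dt = 2π · 11 = 22π cm/s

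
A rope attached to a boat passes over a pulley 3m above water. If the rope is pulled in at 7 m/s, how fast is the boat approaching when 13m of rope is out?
91√10/40 ≈ 7.194 m/s

rope² = x² + 3²
x = √(13² - 3²) = 4√10
dx/dt = (rope/x) · d(rope)/dt = (13/(4√10)) · (-7) = -91√10/40 m/s
The boat approaches at 91√10/40 ≈ 7.194 m/s.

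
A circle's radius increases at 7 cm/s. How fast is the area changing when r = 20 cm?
280π cm²/s

A = πr²
dA/dt = 2πr · dr/dt = 2π(20)(7) = 280π cm²/s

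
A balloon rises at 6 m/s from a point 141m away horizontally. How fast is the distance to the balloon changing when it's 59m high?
177√23362/11681 ≈ 2.316 m/s

z² = 141² + y²
z = √(141² + 59²) = √23362
dz/dt = y/z · dy/dt = 59/√23362 · 6 = 177√23362/11681 ≈ 2.316 m/s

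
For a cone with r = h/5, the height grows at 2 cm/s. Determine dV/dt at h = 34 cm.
2312π/25 cm³/s

V = (1/3)π(h/5)²h = πh³/75
dV/dt = πh²/25 · 2
At h = 34: dV/dt = 2312π/25 cm³/s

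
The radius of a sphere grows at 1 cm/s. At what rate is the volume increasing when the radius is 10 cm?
400π cm³/s

V = (4/3)πr³
dV/dt = dV/dr · dr/dt = 4πr² · 1
At r = 10: dV/dt = 400π cm³/s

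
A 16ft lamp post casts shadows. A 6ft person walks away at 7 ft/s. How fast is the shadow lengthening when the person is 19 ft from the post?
21/5 ft/s

By similar triangles: 16/(x+s) = 6/s
Solving: s = 6x/10
ds/dt = 6/10 · dx/dt = 3/5 · 7 = 21/5 ft/s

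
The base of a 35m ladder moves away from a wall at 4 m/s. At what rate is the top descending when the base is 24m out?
96√649/649 ≈ 3.768 m/s

x² + y² = 35²
2x·dx/dt + 2y·dy/dt = 0
dy/dt = -x/y · dx/dt = -24/√649 · 4 = -96√649/649 m/s
The top is descending at 96√649/649 ≈ 3.768 m/s.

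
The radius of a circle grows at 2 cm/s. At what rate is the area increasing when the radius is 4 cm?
16π cm²/s

A = πr²
dA/dt = 2πr · dr/dt = 2π(4)(2) = 16π cm²/s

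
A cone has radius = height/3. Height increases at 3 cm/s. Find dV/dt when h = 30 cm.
300π cm³/s

V = (1/3)π(h/3)²h = πh³/27
dV/dt = πh²/9 · 3
At h = 30: dV/dt = 300π cm³/s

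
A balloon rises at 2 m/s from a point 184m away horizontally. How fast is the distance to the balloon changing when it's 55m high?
110√36881/36881 ≈ 0.5728 m/s

z² = 184² + y²
z = √(184² + 55²) = √36881
dz/dt = y/z · dy/dt = 55/√36881 · 2 = 110√36881/36881 ≈ 0.5728 m/s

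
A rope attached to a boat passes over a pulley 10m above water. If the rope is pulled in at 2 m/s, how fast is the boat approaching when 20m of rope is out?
4√3/3 ≈ 2.309 m/s

rope² = x² + 10²
x = √(20² - 10²) = 10√3
dx/dt = (rope/x) · d(rope)/dt = (20/(10√3)) · (-2) = -4√3/3 m/s
The boat approaches at 4√3/3 ≈ 2.309 m/s.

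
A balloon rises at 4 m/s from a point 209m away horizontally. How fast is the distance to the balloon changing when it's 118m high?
472√57605/57605 ≈ 1.967 m/s

z² = 209² + y²
z = √(209² + 118²) = √57605
dz/dt = y/z · dy/dt = 118/√57605 · 4 = 472√57605/57605 ≈ 1.967 m/s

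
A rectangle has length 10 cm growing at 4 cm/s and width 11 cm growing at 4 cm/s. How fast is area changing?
84 cm²/s

A = lw
dA/dt = w·dl/dt + l·dw/dt = 11·4 + 10·4 = 84 cm²/s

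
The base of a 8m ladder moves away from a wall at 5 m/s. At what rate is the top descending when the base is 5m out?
25√39/39 ≈ 4.003 m/s

x² + y² = 8²
2x·dx/dt + 2y·dy/dt = 0
dy/dt = -x/y · dx/dt = -5/√39 · 5 = -25√39/39 m/s
The top is descending at 25√39/39 ≈ 4.003 m/s.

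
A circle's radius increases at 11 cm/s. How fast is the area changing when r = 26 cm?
572π cm²/s

A = πr²
dA/dt = 2πr · dr/dt = 2π(26)(11) = 572π cm²/s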